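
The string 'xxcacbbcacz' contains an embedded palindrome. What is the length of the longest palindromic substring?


Scanning 'xxcacbbcacz' for palindromic substrings.
Substring at positions 2-9: 'cacbbcac'.
Check: reverse('cacbbcac') = 'cacbbcac' -> palindrome confirmed.
Neighbouring characters ('x' / 'z') break symmetry, so it cannot extend further.
No longer palindromic substring exists; longest length = 8

8


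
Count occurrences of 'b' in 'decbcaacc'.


Scanning 'decbcaacc' for 'b':
  Position 3: 'b' -> MATCH (count: 1)
Total occurrences of 'b': 1

1


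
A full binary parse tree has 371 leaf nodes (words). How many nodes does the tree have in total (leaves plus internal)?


Leaf nodes (terminals): 371
Internal nodes = n - 1 = 371 - 1 = 370
Total = leaves + internal = 371 + 370 = 741

741


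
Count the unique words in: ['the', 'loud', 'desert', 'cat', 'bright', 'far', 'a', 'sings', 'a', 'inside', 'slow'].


Listing all tokens and tracking unique types:
  Token 1: 'the' -> NEW (unique so far: 1)
  Token 2: 'loud' -> NEW (unique so far: 2)
  Token 3: 'desert' -> NEW (unique so far: 3)
  Token 4: 'cat' -> NEW (unique so far: 4)
  Token 5: 'bright' -> NEW (unique so far: 5)
  Token 6: 'far' -> NEW (unique so far: 6)
  Token 7: 'a' -> NEW (unique so far: 7)
  Token 8: 'sings' -> NEW (unique so far: 8)
  Token 9: 'a' -> duplicate (unique so far: 8)
  Token 10: 'inside' -> NEW (unique so far: 9)
  Token 11: 'slow' -> NEW (unique so far: 10)
Unique types: ('a', 'bright', 'cat', 'desert', 'far', 'inside', 'loud', 'sings', 'slow', 'the')
Vocabulary size: 10

10


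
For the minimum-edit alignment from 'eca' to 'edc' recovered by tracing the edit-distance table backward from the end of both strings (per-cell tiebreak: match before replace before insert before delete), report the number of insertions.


Edit distance = 2. Backtracking from cell (3, 3) with preference match > replace > insert > delete,
then listing the resulting alignment 'eca' -> 'edc' left to right:
  Step 1: keep 'e'
  Step 2: replace c->d
  Step 3: replace a->c
Total insertions: 0

0


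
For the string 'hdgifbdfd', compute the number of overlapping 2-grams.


String 'hdgifbdfd' has length L = 9.
Number of overlapping n-grams = L - n + 1
Substituting: 9 - 2 + 1 = 8

8


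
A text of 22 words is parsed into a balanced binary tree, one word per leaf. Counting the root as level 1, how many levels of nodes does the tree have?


In a balanced binary tree with n leaves the deepest leaf is ceil(log2(n)) edges below the root,
so counting node levels inclusive of root and leaves gives ceil(log2(n)) + 1 levels.
log2(22) = 4.4594
ceil(4.4594) = 5
levels = 5 + 1 = 6

6


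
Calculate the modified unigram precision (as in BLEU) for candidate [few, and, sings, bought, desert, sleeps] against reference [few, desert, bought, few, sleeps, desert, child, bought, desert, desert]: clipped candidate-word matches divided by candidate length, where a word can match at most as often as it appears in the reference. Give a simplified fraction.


Reference word counts: {'bought': 2, 'child': 1, 'desert': 4, 'few': 2, 'sleeps': 1}
Checking each candidate word (with clipping):
  'few' -> in reference (ref count 2, used 1/2) -> match (matches: 1)
  'and' -> not in reference -> no match (matches: 1)
  'sings' -> not in reference -> no match (matches: 1)
  'bought' -> in reference (ref count 2, used 1/2) -> match (matches: 2)
  'desert' -> in reference (ref count 4, used 1/4) -> match (matches: 3)
  'sleeps' -> in reference (ref count 1, used 1/1) -> match (matches: 4)
Clipped matches: 4, Candidate length: 6
Precision = 4/6 = 2/3

2/3


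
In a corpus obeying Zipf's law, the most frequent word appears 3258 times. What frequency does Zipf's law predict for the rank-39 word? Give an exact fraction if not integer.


Zipf's law: freq(rank) = f1 / rank
f1 = 3258, rank = 39
freq = 3258 / 39
GCD(3258, 39) = 3
Simplified: 1086/13

1086/13


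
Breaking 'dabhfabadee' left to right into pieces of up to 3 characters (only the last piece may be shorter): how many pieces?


'dabhfabadee' has 11 characters.
Chunking with max size 3:
  Chunk 1: 'dab' (positions 0-2)
  Chunk 2: 'hfa' (positions 3-5)
  Chunk 3: 'bad' (positions 6-8)
  Chunk 4: 'ee' (positions 9-10)
Total chunks: ceil(11 / 3) = 4

4


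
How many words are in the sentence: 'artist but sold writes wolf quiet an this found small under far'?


Counting words by splitting on spaces:
  Word 1: 'artist'
  Word 2: 'but'
  Word 3: 'sold'
  Word 4: 'writes'
  Word 5: 'wolf'
  Word 6: 'quiet'
  Word 7: 'an'
  Word 8: 'this'
  Word 9: 'found'
  Word 10: 'small'
  Word 11: 'under'
  Word 12: 'far'
Total words: 12

12


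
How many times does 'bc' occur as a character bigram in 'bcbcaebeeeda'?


Scanning 'bcbcaebeeeda' for bigram 'bc':
  Position 0: 'bc' -> MATCH
  Position 1: 'cb' -> no
  Position 2: 'bc' -> MATCH
  Position 3: 'ca' -> no
  Position 4: 'ae' -> no
  Position 5: 'eb' -> no
  Position 6: 'be' -> no
  Position 7: 'ee' -> no
  Position 8: 'ee' -> no
  Position 9: 'ed' -> no
  Position 10: 'da' -> no
Total matches: 2

2


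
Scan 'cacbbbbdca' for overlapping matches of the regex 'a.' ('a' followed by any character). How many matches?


Pattern: a. means 'a' followed by any character.
Scanning 'cacbbbbdca' position-by-position:
  Pos 0: window 'ca' -> no
  Pos 1: window 'ac' -> MATCH
  Pos 2: window 'cb' -> no
  Pos 3: window 'bb' -> no
  Pos 4: window 'bb' -> no
  Pos 5: window 'bb' -> no
  Pos 6: window 'bd' -> no
  Pos 7: window 'dc' -> no
  Pos 8: window 'ca' -> no
  Pos 9: window 'a' -> no
Total matches: 1

1


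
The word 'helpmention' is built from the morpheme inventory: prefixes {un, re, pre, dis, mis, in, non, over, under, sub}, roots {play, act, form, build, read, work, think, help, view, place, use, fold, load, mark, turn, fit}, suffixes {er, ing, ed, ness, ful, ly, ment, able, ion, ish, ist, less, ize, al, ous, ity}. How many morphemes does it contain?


Segmenting 'helpmention' against the inventory:
  'help' -> root (morpheme 1)
  'ment' -> suffix (morpheme 2)
  'ion' -> suffix (morpheme 3)
Total morphemes: 3

3


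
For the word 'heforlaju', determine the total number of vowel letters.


Scanning each character of 'heforlaju':
  Position 1: 'h' -> consonant (running count: 0)
  Position 2: 'e' -> vowel (running count: 1)
  Position 3: 'f' -> consonant (running count: 1)
  Position 4: 'o' -> vowel (running count: 2)
  Position 5: 'r' -> consonant (running count: 2)
  Position 6: 'l' -> consonant (running count: 2)
  Position 7: 'a' -> vowel (running count: 3)
  Position 8: 'j' -> consonant (running count: 3)
  Position 9: 'u' -> vowel (running count: 4)
Total vowels: 4

4


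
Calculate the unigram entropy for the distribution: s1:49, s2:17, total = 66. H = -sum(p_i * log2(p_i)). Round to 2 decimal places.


Computing entropy H = -sum(p_i * log2(p_i)):
  s1: p = 49/66 = 0.7424, -p*log2(p) = 0.3190
  s2: p = 17/66 = 0.2576, -p*log2(p) = 0.5041
H = sum of terms = 0.8231
Rounded to 2 decimals: 0.82

0.82


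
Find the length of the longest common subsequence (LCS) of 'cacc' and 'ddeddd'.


DP table for LCS of 'cacc' and 'ddeddd':
       d  d  e  d  d  d
    0  0  0  0  0  0  0
  c 0  0  0  0  0  0  0
  a 0  0  0  0  0  0  0
  c 0  0  0  0  0  0  0
  c 0  0  0  0  0  0  0
LCS length = 0

0


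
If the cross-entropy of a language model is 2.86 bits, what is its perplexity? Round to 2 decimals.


Perplexity formula: PP = 2^H
H = 2.86
PP = 2^2.86
Decompose: 2^2.86 = 2^2 * 2^0.86
2^2 = 4, 2^0.86 ~ 1.8150383
PP ~ 4 * 1.8150383 = 7.2601532
Rounded to 2 decimals: 7.26

7.26


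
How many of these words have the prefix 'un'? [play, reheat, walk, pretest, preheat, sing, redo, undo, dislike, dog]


Checking each word for prefix 'un':
  'play' -> no (count: 0)
  'reheat' -> no (count: 0)
  'walk' -> no (count: 0)
  'pretest' -> no (count: 0)
  'preheat' -> no (count: 0)
  'sing' -> no (count: 0)
  'redo' -> no (count: 0)
  'undo' -> YES, starts with 'un' (count: 1)
  'dislike' -> no (count: 1)
  'dog' -> no (count: 1)
Total with prefix 'un': 1

1


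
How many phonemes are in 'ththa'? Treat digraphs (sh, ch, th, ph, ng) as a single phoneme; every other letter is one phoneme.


Parsing 'ththa' greedily, digraphs first:
  'th' -> digraph (1 consonant phoneme) (phonemes so far: 1)
  'th' -> digraph (1 consonant phoneme) (phonemes so far: 2)
  'a' -> vowel phoneme (phonemes so far: 3)
Total phonemes: 3

3


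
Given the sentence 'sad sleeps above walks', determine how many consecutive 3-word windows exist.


Word trigrams from [4] words:
  Trigram 1: (sad sleeps above)
  Trigram 2: (sleeps above walks)
Total word trigrams: 4 - 2 = 2

2


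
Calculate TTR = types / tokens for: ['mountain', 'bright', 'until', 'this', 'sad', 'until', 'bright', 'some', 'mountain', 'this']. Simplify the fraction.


Tokens: 10
Unique types: ('bright', 'mountain', 'sad', 'some', 'this', 'until') = 6
TTR = 6/10
Simplify: divide both by 2 -> 3/5
TTR = 3/5

3/5


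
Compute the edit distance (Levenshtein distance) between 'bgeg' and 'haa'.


Building DP table for s1='bgeg' (len 4) and s2='haa' (len 3):
       h  a  a
    0  1  2  3
  b 1  1  2  3
  g 2  2  2  3
  e 3  3  3  3
  g 4  4  4  4
Edit distance = dp[4][3] = 4

4


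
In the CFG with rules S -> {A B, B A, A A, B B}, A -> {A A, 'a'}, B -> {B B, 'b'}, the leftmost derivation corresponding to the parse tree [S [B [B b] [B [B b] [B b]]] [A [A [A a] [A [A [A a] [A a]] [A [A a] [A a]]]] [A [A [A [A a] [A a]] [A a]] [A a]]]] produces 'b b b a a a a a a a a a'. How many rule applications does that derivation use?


Every bracketed nonterminal node [X ...] in the tree is produced by exactly one rule application.
Reading the tree off as a leftmost derivation:
  Step 1: S  =>  B A   (applied S -> B A)
  Step 2: B A  =>  B B A   (applied B -> B B)
  Step 3: B B A  =>  b B A   (applied B -> b)
  Step 4: b B A  =>  b B B A   (applied B -> B B)
  Step 5: b B B A  =>  b b B A   (applied B -> b)
  Step 6: b b B A  =>  b b b A   (applied B -> b)
  Step 7: b b b A  =>  b b b A A   (applied A -> A A)
  Step 8: b b b A A  =>  b b b A A A   (applied A -> A A)
  Step 9: b b b A A A  =>  b b b a A A   (applied A -> a)
  Step 10: b b b a A A  =>  b b b a A A A   (applied A -> A A)
  Step 11: b b b a A A A  =>  b b b a A A A A   (applied A -> A A)
  Step 12: b b b a A A A A  =>  b b b a a A A A   (applied A -> a)
  Step 13: b b b a a A A A  =>  b b b a a a A A   (applied A -> a)
  Step 14: b b b a a a A A  =>  b b b a a a A A A   (applied A -> A A)
  Step 15: b b b a a a A A A  =>  b b b a a a a A A   (applied A -> a)
  Step 16: b b b a a a a A A  =>  b b b a a a a a A   (applied A -> a)
  Step 17: b b b a a a a a A  =>  b b b a a a a a A A   (applied A -> A A)
  Step 18: b b b a a a a a A A  =>  b b b a a a a a A A A   (applied A -> A A)
  Step 19: b b b a a a a a A A A  =>  b b b a a a a a A A A A   (applied A -> A A)
  Step 20: b b b a a a a a A A A A  =>  b b b a a a a a a A A A   (applied A -> a)
  Step 21: b b b a a a a a a A A A  =>  b b b a a a a a a a A A   (applied A -> a)
  Step 22: b b b a a a a a a a A A  =>  b b b a a a a a a a a A   (applied A -> a)
  Step 23: b b b a a a a a a a a A  =>  b b b a a a a a a a a a   (applied A -> a)
Final yield: b b b a a a a a a a a a
Total rewrite steps: 23

23


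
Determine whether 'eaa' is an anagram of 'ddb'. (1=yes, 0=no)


Sort characters of 'eaa': 'aae'
Sort characters of 'ddb': 'bdd'
Sorted forms differ -> they are NOT anagrams
Result: 0

0


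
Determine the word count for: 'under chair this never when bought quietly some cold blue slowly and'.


Counting words by splitting on spaces:
  Word 1: 'under'
  Word 2: 'chair'
  Word 3: 'this'
  Word 4: 'never'
  Word 5: 'when'
  Word 6: 'bought'
  Word 7: 'quietly'
  Word 8: 'some'
  Word 9: 'cold'
  Word 10: 'blue'
  Word 11: 'slowly'
  Word 12: 'and'
Total words: 12

12


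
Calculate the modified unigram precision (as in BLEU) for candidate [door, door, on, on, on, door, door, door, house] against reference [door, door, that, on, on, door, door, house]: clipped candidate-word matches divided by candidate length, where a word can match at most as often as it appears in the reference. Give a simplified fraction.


Reference word counts: {'door': 4, 'house': 1, 'on': 2, 'that': 1}
Checking each candidate word (with clipping):
  'door' -> in reference (ref count 4, used 1/4) -> match (matches: 1)
  'door' -> in reference (ref count 4, used 2/4) -> match (matches: 2)
  'on' -> in reference (ref count 2, used 1/2) -> match (matches: 3)
  'on' -> in reference (ref count 2, used 2/2) -> match (matches: 4)
  'on' -> ref count 2 already used up (2/2) -> clipped, no match (matches: 4)
  'door' -> in reference (ref count 4, used 3/4) -> match (matches: 5)
  'door' -> in reference (ref count 4, used 4/4) -> match (matches: 6)
  'door' -> ref count 4 already used up (4/4) -> clipped, no match (matches: 6)
  'house' -> in reference (ref count 1, used 1/1) -> match (matches: 7)
Clipped matches: 7, Candidate length: 9
Precision = 7/9

7/9


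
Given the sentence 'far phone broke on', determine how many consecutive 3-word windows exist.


Word trigrams from [4] words:
  Trigram 1: (far phone broke)
  Trigram 2: (phone broke on)
Total word trigrams: 4 - 2 = 2

2


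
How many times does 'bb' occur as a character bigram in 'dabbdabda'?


Scanning 'dabbdabda' for bigram 'bb':
  Position 0: 'da' -> no
  Position 1: 'ab' -> no
  Position 2: 'bb' -> MATCH
  Position 3: 'bd' -> no
  Position 4: 'da' -> no
  Position 5: 'ab' -> no
  Position 6: 'bd' -> no
  Position 7: 'da' -> no
Total matches: 1

1


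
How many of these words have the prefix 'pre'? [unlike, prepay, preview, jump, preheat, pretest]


Checking each word for prefix 'pre':
  'unlike' -> no (count: 0)
  'prepay' -> YES, starts with 'pre' (count: 1)
  'preview' -> YES, starts with 'pre' (count: 2)
  'jump' -> no (count: 2)
  'preheat' -> YES, starts with 'pre' (count: 3)
  'pretest' -> YES, starts with 'pre' (count: 4)
Total with prefix 'pre': 4

4


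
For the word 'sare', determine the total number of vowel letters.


Scanning each character of 'sare':
  Position 1: 's' -> consonant (running count: 0)
  Position 2: 'a' -> vowel (running count: 1)
  Position 3: 'r' -> consonant (running count: 1)
  Position 4: 'e' -> vowel (running count: 2)
Total vowels: 2

2


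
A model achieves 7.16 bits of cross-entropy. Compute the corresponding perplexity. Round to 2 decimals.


Perplexity formula: PP = 2^H
H = 7.16
PP = 2^7.16
Decompose: 2^7.16 = 2^7 * 2^0.16
2^7 = 128, 2^0.16 ~ 1.1172871
PP ~ 128 * 1.1172871 = 143.0127488
Rounded to 2 decimals: 143.01

143.01


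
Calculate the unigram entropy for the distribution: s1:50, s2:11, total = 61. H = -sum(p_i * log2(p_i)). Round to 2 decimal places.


Computing entropy H = -sum(p_i * log2(p_i)):
  s1: p = 50/61 = 0.8197, -p*log2(p) = 0.2351
  s2: p = 11/61 = 0.1803, -p*log2(p) = 0.4456
H = sum of terms = 0.6807
Rounded to 2 decimals: 0.68

0.68


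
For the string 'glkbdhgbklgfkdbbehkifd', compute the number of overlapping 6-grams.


String 'glkbdhgbklgfkdbbehkifd' has length L = 22.
Number of overlapping n-grams = L - n + 1
Substituting: 22 - 6 + 1 = 17

17


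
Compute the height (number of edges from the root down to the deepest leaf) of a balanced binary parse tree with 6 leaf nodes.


In a balanced binary tree with n leaves the deepest leaf is ceil(log2(n)) edges below the root.
log2(6) = 2.5850
ceil(2.5850) = 3
height (edges) = 3

3


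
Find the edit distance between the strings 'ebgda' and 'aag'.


Building DP table for s1='ebgda' (len 5) and s2='aag' (len 3):
       a  a  g
    0  1  2  3
  e 1  1  2  3
  b 2  2  2  3
  g 3  3  3  2
  d 4  4  4  3
  a 5  4  4  4
Edit distance = dp[5][3] = 4

4


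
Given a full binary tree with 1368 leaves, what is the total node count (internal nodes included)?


Leaf nodes (terminals): 1368
Internal nodes = n - 1 = 1368 - 1 = 1367
Total = leaves + internal = 1368 + 1367 = 2735

2735


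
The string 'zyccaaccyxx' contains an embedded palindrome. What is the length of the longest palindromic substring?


Scanning 'zyccaaccyxx' for palindromic substrings.
Substring at positions 1-8: 'yccaaccy'.
Check: reverse('yccaaccy') = 'yccaaccy' -> palindrome confirmed.
Neighbouring characters ('z' / 'x') break symmetry, so it cannot extend further.
No longer palindromic substring exists; longest length = 8

8


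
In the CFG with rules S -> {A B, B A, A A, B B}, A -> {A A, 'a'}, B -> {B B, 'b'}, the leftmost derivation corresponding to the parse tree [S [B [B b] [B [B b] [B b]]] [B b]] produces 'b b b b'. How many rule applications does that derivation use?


Every bracketed nonterminal node [X ...] in the tree is produced by exactly one rule application.
Reading the tree off as a leftmost derivation:
  Step 1: S  =>  B B   (applied S -> B B)
  Step 2: B B  =>  B B B   (applied B -> B B)
  Step 3: B B B  =>  b B B   (applied B -> b)
  Step 4: b B B  =>  b B B B   (applied B -> B B)
  Step 5: b B B B  =>  b b B B   (applied B -> b)
  Step 6: b b B B  =>  b b b B   (applied B -> b)
  Step 7: b b b B  =>  b b b b   (applied B -> b)
Final yield: b b b b
Total rewrite steps: 7

7


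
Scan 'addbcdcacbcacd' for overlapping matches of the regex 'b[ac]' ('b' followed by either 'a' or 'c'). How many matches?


Pattern: b[ac] means 'b' followed by either 'a' or 'c'.
Scanning 'addbcdcacbcacd' position-by-position:
  Pos 0: window 'ad' -> no
  Pos 1: window 'dd' -> no
  Pos 2: window 'db' -> no
  Pos 3: window 'bc' -> MATCH
  Pos 4: window 'cd' -> no
  Pos 5: window 'dc' -> no
  Pos 6: window 'ca' -> no
  Pos 7: window 'ac' -> no
  Pos 8: window 'cb' -> no
  Pos 9: window 'bc' -> MATCH
  Pos 10: window 'ca' -> no
  Pos 11: window 'ac' -> no
  Pos 12: window 'cd' -> no
  Pos 13: window 'd' -> no
Total matches: 2

2


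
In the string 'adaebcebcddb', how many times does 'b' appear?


Scanning 'adaebcebcddb' for 'b':
  Position 4: 'b' -> MATCH (count: 1)
  Position 7: 'b' -> MATCH (count: 2)
  Position 11: 'b' -> MATCH (count: 3)
Total occurrences of 'b': 3

3


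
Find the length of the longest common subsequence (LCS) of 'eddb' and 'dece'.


DP table for LCS of 'eddb' and 'dece':
       d  e  c  e
    0  0  0  0  0
  e 0  0  1  1  1
  d 0  1  1  1  1
  d 0  1  1  1  1
  b 0  1  1  1  1
LCS: 'e'
LCS length = 1

1


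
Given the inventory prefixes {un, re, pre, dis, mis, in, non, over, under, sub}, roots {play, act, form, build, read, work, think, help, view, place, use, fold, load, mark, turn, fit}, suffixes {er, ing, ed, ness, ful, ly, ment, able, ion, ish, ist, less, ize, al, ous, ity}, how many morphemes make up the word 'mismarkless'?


Segmenting 'mismarkless' against the inventory:
  'mis' -> prefix (morpheme 1)
  'mark' -> root (morpheme 2)
  'less' -> suffix (morpheme 3)
Total morphemes: 3

3


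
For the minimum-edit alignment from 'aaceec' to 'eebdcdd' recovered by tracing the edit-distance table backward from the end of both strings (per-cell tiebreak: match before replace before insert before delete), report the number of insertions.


Edit distance = 7. Backtracking from cell (6, 7) with preference match > replace > insert > delete,
then listing the resulting alignment 'aaceec' -> 'eebdcdd' left to right:
  Step 1: insert 'e' [insertion #1]
  Step 2: replace a->e
  Step 3: replace a->b
  Step 4: replace c->d
  Step 5: replace e->c
  Step 6: replace e->d
  Step 7: replace c->d
Total insertions: 1

1


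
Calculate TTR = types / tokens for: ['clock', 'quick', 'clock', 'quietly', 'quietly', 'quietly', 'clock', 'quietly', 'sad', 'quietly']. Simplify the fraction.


Tokens: 10
Unique types: ('clock', 'quick', 'quietly', 'sad') = 4
TTR = 4/10
Simplify: divide both by 2 -> 2/5
TTR = 2/5

2/5


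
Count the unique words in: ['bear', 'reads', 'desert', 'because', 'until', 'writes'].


Listing all tokens and tracking unique types:
  Token 1: 'bear' -> NEW (unique so far: 1)
  Token 2: 'reads' -> NEW (unique so far: 2)
  Token 3: 'desert' -> NEW (unique so far: 3)
  Token 4: 'because' -> NEW (unique so far: 4)
  Token 5: 'until' -> NEW (unique so far: 5)
  Token 6: 'writes' -> NEW (unique so far: 6)
Unique types: ('bear', 'because', 'desert', 'reads', 'until', 'writes')
Vocabulary size: 6

6


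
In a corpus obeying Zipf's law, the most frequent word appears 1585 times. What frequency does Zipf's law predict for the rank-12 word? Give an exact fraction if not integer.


Zipf's law: freq(rank) = f1 / rank
f1 = 1585, rank = 12
freq = 1585 / 12
GCD(1585, 12) = 1
Simplified: 1585/12

1585/12


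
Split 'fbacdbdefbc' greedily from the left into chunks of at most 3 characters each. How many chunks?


'fbacdbdefbc' has 11 characters.
Chunking with max size 3:
  Chunk 1: 'fba' (positions 0-2)
  Chunk 2: 'cdb' (positions 3-5)
  Chunk 3: 'def' (positions 6-8)
  Chunk 4: 'bc' (positions 9-10)
Total chunks: ceil(11 / 3) = 4

4


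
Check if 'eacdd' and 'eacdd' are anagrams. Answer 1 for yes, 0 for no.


Sort characters of 'eacdd': 'acdde'
Sort characters of 'eacdd': 'acdde'
Sorted forms match -> they ARE anagrams
Result: 1

1


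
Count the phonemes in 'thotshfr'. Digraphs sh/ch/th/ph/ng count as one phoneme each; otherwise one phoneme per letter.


Parsing 'thotshfr' greedily, digraphs first:
  'th' -> digraph (1 consonant phoneme) (phonemes so far: 1)
  'o' -> vowel phoneme (phonemes so far: 2)
  't' -> consonant phoneme (phonemes so far: 3)
  'sh' -> digraph (1 consonant phoneme) (phonemes so far: 4)
  'f' -> consonant phoneme (phonemes so far: 5)
  'r' -> consonant phoneme (phonemes so far: 6)
Total phonemes: 6

6


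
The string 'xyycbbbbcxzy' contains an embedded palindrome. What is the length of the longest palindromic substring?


Scanning 'xyycbbbbcxzy' for palindromic substrings.
Substring at positions 3-8: 'cbbbbc'.
Check: reverse('cbbbbc') = 'cbbbbc' -> palindrome confirmed.
Neighbouring characters ('y' / 'x') break symmetry, so it cannot extend further.
No longer palindromic substring exists; longest length = 6

6


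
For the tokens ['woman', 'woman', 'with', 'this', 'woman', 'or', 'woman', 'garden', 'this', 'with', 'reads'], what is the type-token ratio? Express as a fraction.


Tokens: 11
Unique types: ('garden', 'or', 'reads', 'this', 'with', 'woman') = 6
TTR = 6/11
Already in lowest terms.

6/11


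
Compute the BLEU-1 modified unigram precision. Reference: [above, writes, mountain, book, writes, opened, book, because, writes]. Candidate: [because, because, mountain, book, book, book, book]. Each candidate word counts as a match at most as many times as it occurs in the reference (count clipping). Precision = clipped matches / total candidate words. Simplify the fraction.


Reference word counts: {'above': 1, 'because': 1, 'book': 2, 'mountain': 1, 'opened': 1, 'writes': 3}
Checking each candidate word (with clipping):
  'because' -> in reference (ref count 1, used 1/1) -> match (matches: 1)
  'because' -> ref count 1 already used up (1/1) -> clipped, no match (matches: 1)
  'mountain' -> in reference (ref count 1, used 1/1) -> match (matches: 2)
  'book' -> in reference (ref count 2, used 1/2) -> match (matches: 3)
  'book' -> in reference (ref count 2, used 2/2) -> match (matches: 4)
  'book' -> ref count 2 already used up (2/2) -> clipped, no match (matches: 4)
  'book' -> ref count 2 already used up (2/2) -> clipped, no match (matches: 4)
Clipped matches: 4, Candidate length: 7
Precision = 4/7

4/7


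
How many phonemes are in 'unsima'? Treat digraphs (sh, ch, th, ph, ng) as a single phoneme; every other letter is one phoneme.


Parsing 'unsima' greedily, digraphs first:
  'u' -> vowel phoneme (phonemes so far: 1)
  'n' -> consonant phoneme (phonemes so far: 2)
  's' -> consonant phoneme (phonemes so far: 3)
  'i' -> vowel phoneme (phonemes so far: 4)
  'm' -> consonant phoneme (phonemes so far: 5)
  'a' -> vowel phoneme (phonemes so far: 6)
Total phonemes: 6

6


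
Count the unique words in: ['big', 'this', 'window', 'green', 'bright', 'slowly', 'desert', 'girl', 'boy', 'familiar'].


Listing all tokens and tracking unique types:
  Token 1: 'big' -> NEW (unique so far: 1)
  Token 2: 'this' -> NEW (unique so far: 2)
  Token 3: 'window' -> NEW (unique so far: 3)
  Token 4: 'green' -> NEW (unique so far: 4)
  Token 5: 'bright' -> NEW (unique so far: 5)
  Token 6: 'slowly' -> NEW (unique so far: 6)
  Token 7: 'desert' -> NEW (unique so far: 7)
  Token 8: 'girl' -> NEW (unique so far: 8)
  Token 9: 'boy' -> NEW (unique so far: 9)
  Token 10: 'familiar' -> NEW (unique so far: 10)
Unique types: ('big', 'boy', 'bright', 'desert', 'familiar', 'girl', 'green', 'slowly', 'this', 'window')
Vocabulary size: 10

10


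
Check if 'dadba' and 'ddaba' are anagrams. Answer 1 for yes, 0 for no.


Sort characters of 'dadba': 'aabdd'
Sort characters of 'ddaba': 'aabdd'
Sorted forms match -> they ARE anagrams
Result: 1

1


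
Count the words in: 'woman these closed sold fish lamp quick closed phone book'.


Counting words by splitting on spaces:
  Word 1: 'woman'
  Word 2: 'these'
  Word 3: 'closed'
  Word 4: 'sold'
  Word 5: 'fish'
  Word 6: 'lamp'
  Word 7: 'quick'
  Word 8: 'closed'
  Word 9: 'phone'
  Word 10: 'book'
Total words: 10

10


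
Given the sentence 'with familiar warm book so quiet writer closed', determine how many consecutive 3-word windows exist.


Word trigrams from [8] words:
  Trigram 1: (with familiar warm)
  Trigram 2: (familiar warm book)
  Trigram 3: (warm book so)
  Trigram 4: (book so quiet)
  Trigram 5: (so quiet writer)
  Trigram 6: (quiet writer closed)
Total word trigrams: 8 - 2 = 6

6


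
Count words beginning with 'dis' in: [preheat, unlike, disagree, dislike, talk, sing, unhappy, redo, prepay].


Checking each word for prefix 'dis':
  'preheat' -> no (count: 0)
  'unlike' -> no (count: 0)
  'disagree' -> YES, starts with 'dis' (count: 1)
  'dislike' -> YES, starts with 'dis' (count: 2)
  'talk' -> no (count: 2)
  'sing' -> no (count: 2)
  'unhappy' -> no (count: 2)
  'redo' -> no (count: 2)
  'prepay' -> no (count: 2)
Total with prefix 'dis': 2

2


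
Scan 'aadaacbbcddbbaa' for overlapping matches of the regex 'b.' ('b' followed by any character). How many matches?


Pattern: b. means 'b' followed by any character.
Scanning 'aadaacbbcddbbaa' position-by-position:
  Pos 0: window 'aa' -> no
  Pos 1: window 'ad' -> no
  Pos 2: window 'da' -> no
  Pos 3: window 'aa' -> no
  Pos 4: window 'ac' -> no
  Pos 5: window 'cb' -> no
  Pos 6: window 'bb' -> MATCH
  Pos 7: window 'bc' -> MATCH
  Pos 8: window 'cd' -> no
  Pos 9: window 'dd' -> no
  Pos 10: window 'db' -> no
  Pos 11: window 'bb' -> MATCH
  Pos 12: window 'ba' -> MATCH
  Pos 13: window 'aa' -> no
  Pos 14: window 'a' -> no
Total matches: 4

4


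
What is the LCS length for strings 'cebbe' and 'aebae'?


DP table for LCS of 'cebbe' and 'aebae':
       a  e  b  a  e
    0  0  0  0  0  0
  c 0  0  0  0  0  0
  e 0  0  1  1  1  1
  b 0  0  1  2  2  2
  b 0  0  1  2  2  2
  e 0  0  1  2  2  3
LCS: 'ebe'
LCS length = 3

3


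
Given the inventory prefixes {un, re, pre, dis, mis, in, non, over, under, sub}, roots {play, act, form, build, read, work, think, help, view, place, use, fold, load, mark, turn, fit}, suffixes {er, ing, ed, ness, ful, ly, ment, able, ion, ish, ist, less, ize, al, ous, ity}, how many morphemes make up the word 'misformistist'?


Segmenting 'misformistist' against the inventory:
  'mis' -> prefix (morpheme 1)
  'form' -> root (morpheme 2)
  'ist' -> suffix (morpheme 3)
  'ist' -> suffix (morpheme 4)
Total morphemes: 4

4


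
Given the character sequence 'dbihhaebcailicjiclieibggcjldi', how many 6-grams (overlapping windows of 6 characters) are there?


String 'dbihhaebcailicjiclieibggcjldi' has length L = 29.
Number of overlapping n-grams = L - n + 1
Substituting: 29 - 6 + 1 = 24

24


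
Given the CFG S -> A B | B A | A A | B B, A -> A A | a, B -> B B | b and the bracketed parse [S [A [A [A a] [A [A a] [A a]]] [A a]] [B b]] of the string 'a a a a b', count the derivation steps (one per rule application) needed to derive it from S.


Every bracketed nonterminal node [X ...] in the tree is produced by exactly one rule application.
Reading the tree off as a leftmost derivation:
  Step 1: S  =>  A B   (applied S -> A B)
  Step 2: A B  =>  A A B   (applied A -> A A)
  Step 3: A A B  =>  A A A B   (applied A -> A A)
  Step 4: A A A B  =>  a A A B   (applied A -> a)
  Step 5: a A A B  =>  a A A A B   (applied A -> A A)
  Step 6: a A A A B  =>  a a A A B   (applied A -> a)
  Step 7: a a A A B  =>  a a a A B   (applied A -> a)
  Step 8: a a a A B  =>  a a a a B   (applied A -> a)
  Step 9: a a a a B  =>  a a a a b   (applied B -> b)
Final yield: a a a a b
Total rewrite steps: 9

9


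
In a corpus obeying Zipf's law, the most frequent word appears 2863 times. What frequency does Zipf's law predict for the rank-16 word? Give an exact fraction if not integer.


Zipf's law: freq(rank) = f1 / rank
f1 = 2863, rank = 16
freq = 2863 / 16
GCD(2863, 16) = 1
Simplified: 2863/16

2863/16


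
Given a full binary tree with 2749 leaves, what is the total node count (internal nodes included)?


Leaf nodes (terminals): 2749
Internal nodes = n - 1 = 2749 - 1 = 2748
Total = leaves + internal = 2749 + 2748 = 5497

5497


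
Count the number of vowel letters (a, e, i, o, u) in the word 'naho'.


Scanning each character of 'naho':
  Position 1: 'n' -> consonant (running count: 0)
  Position 2: 'a' -> vowel (running count: 1)
  Position 3: 'h' -> consonant (running count: 1)
  Position 4: 'o' -> vowel (running count: 2)
Total vowels: 2

2


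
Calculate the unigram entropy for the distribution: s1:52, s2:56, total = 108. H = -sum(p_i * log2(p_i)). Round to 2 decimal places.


Computing entropy H = -sum(p_i * log2(p_i)):
  s1: p = 52/108 = 0.4815, -p*log2(p) = 0.5077
  s2: p = 56/108 = 0.5185, -p*log2(p) = 0.4913
H = sum of terms = 0.9990
Rounded to 2 decimals: 1.00

1.00


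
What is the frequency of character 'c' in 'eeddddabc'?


Scanning 'eeddddabc' for 'c':
  Position 8: 'c' -> MATCH (count: 1)
Total occurrences of 'c': 1

1


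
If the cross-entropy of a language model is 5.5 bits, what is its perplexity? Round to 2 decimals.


Perplexity formula: PP = 2^H
H = 5.5
PP = 2^5.5
Decompose: 2^5.5 = 2^5 * 2^0.5 = 2^5 * sqrt(2)
2^5 = 32, sqrt(2) ~ 1.4142136
PP ~ 32 * 1.4142136 = 45.2548352
Rounded to 2 decimals: 45.25

45.25


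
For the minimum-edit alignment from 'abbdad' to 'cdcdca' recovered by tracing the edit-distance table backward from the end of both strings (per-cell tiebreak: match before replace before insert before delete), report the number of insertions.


Edit distance = 5. Backtracking from cell (6, 6) with preference match > replace > insert > delete,
then listing the resulting alignment 'abbdad' -> 'cdcdca' left to right:
  Step 1: replace a->c
  Step 2: replace b->d
  Step 3: replace b->c
  Step 4: keep 'd'
  Step 5: replace a->c
  Step 6: replace d->a
Total insertions: 0

0


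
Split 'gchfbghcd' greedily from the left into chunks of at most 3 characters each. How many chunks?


'gchfbghcd' has 9 characters.
Chunking with max size 3:
  Chunk 1: 'gch' (positions 0-2)
  Chunk 2: 'fbg' (positions 3-5)
  Chunk 3: 'hcd' (positions 6-8)
Total chunks: ceil(9 / 3) = 3

3


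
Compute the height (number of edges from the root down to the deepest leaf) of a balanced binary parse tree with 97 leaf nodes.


In a balanced binary tree with n leaves the deepest leaf is ceil(log2(n)) edges below the root.
log2(97) = 6.5999
ceil(6.5999) = 7
height (edges) = 7

7


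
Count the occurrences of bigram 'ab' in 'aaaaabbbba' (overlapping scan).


Scanning 'aaaaabbbba' for bigram 'ab':
  Position 0: 'aa' -> no
  Position 1: 'aa' -> no
  Position 2: 'aa' -> no
  Position 3: 'aa' -> no
  Position 4: 'ab' -> MATCH
  Position 5: 'bb' -> no
  Position 6: 'bb' -> no
  Position 7: 'bb' -> no
  Position 8: 'ba' -> no
Total matches: 1

1


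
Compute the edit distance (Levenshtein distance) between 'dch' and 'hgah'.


Building DP table for s1='dch' (len 3) and s2='hgah' (len 4):
       h  g  a  h
    0  1  2  3  4
  d 1  1  2  3  4
  c 2  2  2  3  4
  h 3  2  3  3  3
Edit distance = dp[3][4] = 3

3


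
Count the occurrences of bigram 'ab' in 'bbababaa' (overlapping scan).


Scanning 'bbababaa' for bigram 'ab':
  Position 0: 'bb' -> no
  Position 1: 'ba' -> no
  Position 2: 'ab' -> MATCH
  Position 3: 'ba' -> no
  Position 4: 'ab' -> MATCH
  Position 5: 'ba' -> no
  Position 6: 'aa' -> no
Total matches: 2

2


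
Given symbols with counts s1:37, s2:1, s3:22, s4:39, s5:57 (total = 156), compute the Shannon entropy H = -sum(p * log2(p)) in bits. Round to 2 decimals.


Computing entropy H = -sum(p_i * log2(p_i)):
  s1: p = 37/156 = 0.2372, -p*log2(p) = 0.4924
  s2: p = 1/156 = 0.0064, -p*log2(p) = 0.0467
  s3: p = 22/156 = 0.1410, -p*log2(p) = 0.3985
  s4: p = 39/156 = 0.2500, -p*log2(p) = 0.5000
  s5: p = 57/156 = 0.3654, -p*log2(p) = 0.5307
H = sum of terms = 1.9683
Rounded to 2 decimals: 1.97

1.97


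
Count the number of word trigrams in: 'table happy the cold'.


Word trigrams from [4] words:
  Trigram 1: (table happy the)
  Trigram 2: (happy the cold)
Total word trigrams: 4 - 2 = 2

2


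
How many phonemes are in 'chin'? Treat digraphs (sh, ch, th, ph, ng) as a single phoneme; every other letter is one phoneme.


Parsing 'chin' greedily, digraphs first:
  'ch' -> digraph (1 consonant phoneme) (phonemes so far: 1)
  'i' -> vowel phoneme (phonemes so far: 2)
  'n' -> consonant phoneme (phonemes so far: 3)
Total phonemes: 3

3


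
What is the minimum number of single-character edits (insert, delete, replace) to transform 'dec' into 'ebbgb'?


Building DP table for s1='dec' (len 3) and s2='ebbgb' (len 5):
       e  b  b  g  b
    0  1  2  3  4  5
  d 1  1  2  3  4  5
  e 2  1  2  3  4  5
  c 3  2  2  3  4  5
Edit distance = dp[3][5] = 5

5


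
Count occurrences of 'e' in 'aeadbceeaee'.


Scanning 'aeadbceeaee' for 'e':
  Position 1: 'e' -> MATCH (count: 1)
  Position 6: 'e' -> MATCH (count: 2)
  Position 7: 'e' -> MATCH (count: 3)
  Position 9: 'e' -> MATCH (count: 4)
  Position 10: 'e' -> MATCH (count: 5)
Total occurrences of 'e': 5

5


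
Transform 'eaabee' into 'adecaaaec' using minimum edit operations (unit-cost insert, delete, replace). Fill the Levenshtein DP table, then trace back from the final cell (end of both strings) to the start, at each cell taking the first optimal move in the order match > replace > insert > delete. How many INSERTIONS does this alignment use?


Edit distance = 5. Backtracking from cell (6, 9) with preference match > replace > insert > delete,
then listing the resulting alignment 'eaabee' -> 'adecaaaec' left to right:
  Step 1: insert 'a' [insertion #1]
  Step 2: insert 'd' [insertion #2]
  Step 3: keep 'e'
  Step 4: insert 'c' [insertion #3]
  Step 5: keep 'a'
  Step 6: keep 'a'
  Step 7: replace b->a
  Step 8: keep 'e'
  Step 9: replace e->c
Total insertions: 3

3


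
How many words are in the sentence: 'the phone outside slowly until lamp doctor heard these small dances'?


Counting words by splitting on spaces:
  Word 1: 'the'
  Word 2: 'phone'
  Word 3: 'outside'
  Word 4: 'slowly'
  Word 5: 'until'
  Word 6: 'lamp'
  Word 7: 'doctor'
  Word 8: 'heard'
  Word 9: 'these'
  Word 10: 'small'
  Word 11: 'dances'
Total words: 11

11


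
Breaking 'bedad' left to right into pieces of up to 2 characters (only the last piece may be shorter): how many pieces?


'bedad' has 5 characters.
Chunking with max size 2:
  Chunk 1: 'be' (positions 0-1)
  Chunk 2: 'da' (positions 2-3)
  Chunk 3: 'd' (positions 4-4)
Total chunks: ceil(5 / 2) = 3

3


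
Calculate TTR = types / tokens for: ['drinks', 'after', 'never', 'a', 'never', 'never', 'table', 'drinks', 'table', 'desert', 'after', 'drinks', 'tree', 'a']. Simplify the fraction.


Tokens: 14
Unique types: ('a', 'after', 'desert', 'drinks', 'never', 'table', 'tree') = 7
TTR = 7/14
Simplify: divide both by 7 -> 1/2
TTR = 1/2

1/2


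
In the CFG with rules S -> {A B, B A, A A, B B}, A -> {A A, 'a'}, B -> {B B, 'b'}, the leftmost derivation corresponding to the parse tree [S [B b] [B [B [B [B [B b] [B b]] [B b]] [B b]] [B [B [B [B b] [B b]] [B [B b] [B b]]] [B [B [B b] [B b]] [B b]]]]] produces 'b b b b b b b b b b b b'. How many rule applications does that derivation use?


Every bracketed nonterminal node [X ...] in the tree is produced by exactly one rule application.
Reading the tree off as a leftmost derivation:
  Step 1: S  =>  B B   (applied S -> B B)
  Step 2: B B  =>  b B   (applied B -> b)
  Step 3: b B  =>  b B B   (applied B -> B B)
  Step 4: b B B  =>  b B B B   (applied B -> B B)
  Step 5: b B B B  =>  b B B B B   (applied B -> B B)
  Step 6: b B B B B  =>  b B B B B B   (applied B -> B B)
  Step 7: b B B B B B  =>  b b B B B B   (applied B -> b)
  Step 8: b b B B B B  =>  b b b B B B   (applied B -> b)
  Step 9: b b b B B B  =>  b b b b B B   (applied B -> b)
  Step 10: b b b b B B  =>  b b b b b B   (applied B -> b)
  Step 11: b b b b b B  =>  b b b b b B B   (applied B -> B B)
  Step 12: b b b b b B B  =>  b b b b b B B B   (applied B -> B B)
  Step 13: b b b b b B B B  =>  b b b b b B B B B   (applied B -> B B)
  Step 14: b b b b b B B B B  =>  b b b b b b B B B   (applied B -> b)
  Step 15: b b b b b b B B B  =>  b b b b b b b B B   (applied B -> b)
  Step 16: b b b b b b b B B  =>  b b b b b b b B B B   (applied B -> B B)
  Step 17: b b b b b b b B B B  =>  b b b b b b b b B B   (applied B -> b)
  Step 18: b b b b b b b b B B  =>  b b b b b b b b b B   (applied B -> b)
  Step 19: b b b b b b b b b B  =>  b b b b b b b b b B B   (applied B -> B B)
  Step 20: b b b b b b b b b B B  =>  b b b b b b b b b B B B   (applied B -> B B)
  Step 21: b b b b b b b b b B B B  =>  b b b b b b b b b b B B   (applied B -> b)
  Step 22: b b b b b b b b b b B B  =>  b b b b b b b b b b b B   (applied B -> b)
  Step 23: b b b b b b b b b b b B  =>  b b b b b b b b b b b b   (applied B -> b)
Final yield: b b b b b b b b b b b b
Total rewrite steps: 23

23


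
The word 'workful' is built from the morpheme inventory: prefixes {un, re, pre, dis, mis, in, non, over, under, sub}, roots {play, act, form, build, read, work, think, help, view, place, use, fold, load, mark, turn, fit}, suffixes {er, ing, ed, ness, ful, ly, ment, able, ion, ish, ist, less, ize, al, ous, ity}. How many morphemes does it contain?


Segmenting 'workful' against the inventory:
  'work' -> root (morpheme 1)
  'ful' -> suffix (morpheme 2)
Total morphemes: 2

2


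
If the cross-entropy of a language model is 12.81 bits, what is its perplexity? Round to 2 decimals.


Perplexity formula: PP = 2^H
H = 12.81
PP = 2^12.81
Decompose: 2^12.81 = 2^12 * 2^0.81
2^12 = 4096, 2^0.81 ~ 1.7532114
PP ~ 4096 * 1.7532114 = 7181.1538944
Rounded to 2 decimals: 7181.15

7181.15


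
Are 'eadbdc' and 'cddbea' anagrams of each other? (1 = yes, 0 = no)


Sort characters of 'eadbdc': 'abcdde'
Sort characters of 'cddbea': 'abcdde'
Sorted forms match -> they ARE anagrams
Result: 1

1


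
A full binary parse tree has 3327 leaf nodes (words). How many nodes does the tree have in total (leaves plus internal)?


Leaf nodes (terminals): 3327
Internal nodes = n - 1 = 3327 - 1 = 3326
Total = leaves + internal = 3327 + 3326 = 6653

6653


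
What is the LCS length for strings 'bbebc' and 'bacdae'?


DP table for LCS of 'bbebc' and 'bacdae':
       b  a  c  d  a  e
    0  0  0  0  0  0  0
  b 0  1  1  1  1  1  1
  b 0  1  1  1  1  1  1
  e 0  1  1  1  1  1  2
  b 0  1  1  1  1  1  2
  c 0  1  1  2  2  2  2
LCS: 'be'
LCS length = 2

2


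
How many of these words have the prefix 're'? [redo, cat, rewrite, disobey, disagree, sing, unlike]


Checking each word for prefix 're':
  'redo' -> YES, starts with 're' (count: 1)
  'cat' -> no (count: 1)
  'rewrite' -> YES, starts with 're' (count: 2)
  'disobey' -> no (count: 2)
  'disagree' -> no (count: 2)
  'sing' -> no (count: 2)
  'unlike' -> no (count: 2)
Total with prefix 're': 2

2
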